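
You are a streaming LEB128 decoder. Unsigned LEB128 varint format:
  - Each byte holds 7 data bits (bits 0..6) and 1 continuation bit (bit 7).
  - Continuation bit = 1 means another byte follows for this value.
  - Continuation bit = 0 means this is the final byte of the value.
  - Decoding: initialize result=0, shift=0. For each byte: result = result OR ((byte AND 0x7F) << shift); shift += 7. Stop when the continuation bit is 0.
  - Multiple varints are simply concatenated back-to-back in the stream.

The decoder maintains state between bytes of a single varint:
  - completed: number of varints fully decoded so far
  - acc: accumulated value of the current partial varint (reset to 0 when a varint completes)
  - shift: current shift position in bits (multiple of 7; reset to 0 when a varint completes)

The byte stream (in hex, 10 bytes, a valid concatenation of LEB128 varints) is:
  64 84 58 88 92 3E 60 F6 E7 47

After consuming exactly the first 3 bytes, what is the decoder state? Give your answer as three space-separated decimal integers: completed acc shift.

byte[0]=0x64 cont=0 payload=0x64: varint #1 complete (value=100); reset -> completed=1 acc=0 shift=0
byte[1]=0x84 cont=1 payload=0x04: acc |= 4<<0 -> completed=1 acc=4 shift=7
byte[2]=0x58 cont=0 payload=0x58: varint #2 complete (value=11268); reset -> completed=2 acc=0 shift=0

Answer: 2 0 0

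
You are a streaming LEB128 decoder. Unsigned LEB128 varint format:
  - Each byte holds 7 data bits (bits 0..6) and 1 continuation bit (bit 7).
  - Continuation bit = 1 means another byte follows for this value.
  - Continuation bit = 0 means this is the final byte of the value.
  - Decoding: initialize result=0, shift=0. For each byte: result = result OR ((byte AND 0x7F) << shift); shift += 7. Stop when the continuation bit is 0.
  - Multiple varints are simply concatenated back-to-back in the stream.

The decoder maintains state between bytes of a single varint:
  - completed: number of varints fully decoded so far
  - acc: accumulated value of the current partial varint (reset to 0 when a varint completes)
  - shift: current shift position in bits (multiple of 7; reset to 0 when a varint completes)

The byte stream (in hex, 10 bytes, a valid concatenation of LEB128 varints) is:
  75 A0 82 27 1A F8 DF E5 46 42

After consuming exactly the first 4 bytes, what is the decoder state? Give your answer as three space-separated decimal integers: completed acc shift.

Answer: 2 0 0

Derivation:
byte[0]=0x75 cont=0 payload=0x75: varint #1 complete (value=117); reset -> completed=1 acc=0 shift=0
byte[1]=0xA0 cont=1 payload=0x20: acc |= 32<<0 -> completed=1 acc=32 shift=7
byte[2]=0x82 cont=1 payload=0x02: acc |= 2<<7 -> completed=1 acc=288 shift=14
byte[3]=0x27 cont=0 payload=0x27: varint #2 complete (value=639264); reset -> completed=2 acc=0 shift=0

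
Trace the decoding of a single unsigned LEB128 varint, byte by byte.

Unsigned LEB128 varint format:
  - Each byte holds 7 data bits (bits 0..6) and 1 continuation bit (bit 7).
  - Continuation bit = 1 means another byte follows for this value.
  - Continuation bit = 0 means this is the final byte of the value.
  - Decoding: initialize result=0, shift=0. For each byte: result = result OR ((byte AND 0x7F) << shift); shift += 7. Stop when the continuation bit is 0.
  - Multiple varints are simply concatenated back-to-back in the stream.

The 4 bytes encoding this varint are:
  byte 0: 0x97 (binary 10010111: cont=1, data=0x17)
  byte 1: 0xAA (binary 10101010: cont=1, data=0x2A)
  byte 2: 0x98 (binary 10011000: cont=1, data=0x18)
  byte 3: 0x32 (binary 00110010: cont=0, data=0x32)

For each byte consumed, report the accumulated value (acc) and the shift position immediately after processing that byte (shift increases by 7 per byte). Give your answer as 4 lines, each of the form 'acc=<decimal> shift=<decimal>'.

byte 0=0x97: payload=0x17=23, contrib = 23<<0 = 23; acc -> 23, shift -> 7
byte 1=0xAA: payload=0x2A=42, contrib = 42<<7 = 5376; acc -> 5399, shift -> 14
byte 2=0x98: payload=0x18=24, contrib = 24<<14 = 393216; acc -> 398615, shift -> 21
byte 3=0x32: payload=0x32=50, contrib = 50<<21 = 104857600; acc -> 105256215, shift -> 28

Answer: acc=23 shift=7
acc=5399 shift=14
acc=398615 shift=21
acc=105256215 shift=28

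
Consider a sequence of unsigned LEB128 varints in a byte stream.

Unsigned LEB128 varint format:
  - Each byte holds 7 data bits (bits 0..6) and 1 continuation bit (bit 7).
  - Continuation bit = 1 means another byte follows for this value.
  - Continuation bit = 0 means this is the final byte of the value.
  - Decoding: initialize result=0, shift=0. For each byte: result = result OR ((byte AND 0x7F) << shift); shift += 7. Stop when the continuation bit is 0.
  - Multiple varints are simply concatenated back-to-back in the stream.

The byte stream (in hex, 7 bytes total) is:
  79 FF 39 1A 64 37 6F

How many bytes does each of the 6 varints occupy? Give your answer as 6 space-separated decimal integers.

  byte[0]=0x79 cont=0 payload=0x79=121: acc |= 121<<0 -> acc=121 shift=7 [end]
Varint 1: bytes[0:1] = 79 -> value 121 (1 byte(s))
  byte[1]=0xFF cont=1 payload=0x7F=127: acc |= 127<<0 -> acc=127 shift=7
  byte[2]=0x39 cont=0 payload=0x39=57: acc |= 57<<7 -> acc=7423 shift=14 [end]
Varint 2: bytes[1:3] = FF 39 -> value 7423 (2 byte(s))
  byte[3]=0x1A cont=0 payload=0x1A=26: acc |= 26<<0 -> acc=26 shift=7 [end]
Varint 3: bytes[3:4] = 1A -> value 26 (1 byte(s))
  byte[4]=0x64 cont=0 payload=0x64=100: acc |= 100<<0 -> acc=100 shift=7 [end]
Varint 4: bytes[4:5] = 64 -> value 100 (1 byte(s))
  byte[5]=0x37 cont=0 payload=0x37=55: acc |= 55<<0 -> acc=55 shift=7 [end]
Varint 5: bytes[5:6] = 37 -> value 55 (1 byte(s))
  byte[6]=0x6F cont=0 payload=0x6F=111: acc |= 111<<0 -> acc=111 shift=7 [end]
Varint 6: bytes[6:7] = 6F -> value 111 (1 byte(s))

Answer: 1 2 1 1 1 1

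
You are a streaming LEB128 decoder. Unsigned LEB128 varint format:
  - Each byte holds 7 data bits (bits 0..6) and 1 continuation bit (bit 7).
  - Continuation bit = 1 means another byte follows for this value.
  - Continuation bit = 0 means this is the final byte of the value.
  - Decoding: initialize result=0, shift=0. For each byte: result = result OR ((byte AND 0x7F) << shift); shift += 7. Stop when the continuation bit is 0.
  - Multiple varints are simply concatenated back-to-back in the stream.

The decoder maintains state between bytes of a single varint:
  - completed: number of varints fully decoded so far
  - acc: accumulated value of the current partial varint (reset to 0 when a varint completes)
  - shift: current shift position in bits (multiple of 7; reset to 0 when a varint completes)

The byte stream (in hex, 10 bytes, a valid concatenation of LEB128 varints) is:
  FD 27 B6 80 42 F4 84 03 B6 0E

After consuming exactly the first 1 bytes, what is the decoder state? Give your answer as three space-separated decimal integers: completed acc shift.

Answer: 0 125 7

Derivation:
byte[0]=0xFD cont=1 payload=0x7D: acc |= 125<<0 -> completed=0 acc=125 shift=7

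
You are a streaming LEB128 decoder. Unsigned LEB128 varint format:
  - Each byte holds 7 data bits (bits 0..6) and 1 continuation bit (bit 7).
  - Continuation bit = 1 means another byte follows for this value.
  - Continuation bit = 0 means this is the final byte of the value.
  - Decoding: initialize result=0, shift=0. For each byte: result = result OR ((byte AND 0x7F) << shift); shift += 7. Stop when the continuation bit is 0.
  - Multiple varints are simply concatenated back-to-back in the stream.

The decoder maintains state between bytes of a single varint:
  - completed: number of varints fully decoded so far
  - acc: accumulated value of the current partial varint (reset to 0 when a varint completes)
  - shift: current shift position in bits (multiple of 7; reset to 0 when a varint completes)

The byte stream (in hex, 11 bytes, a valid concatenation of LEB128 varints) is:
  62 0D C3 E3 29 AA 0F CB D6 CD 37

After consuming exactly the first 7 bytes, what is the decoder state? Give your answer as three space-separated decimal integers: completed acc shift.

Answer: 4 0 0

Derivation:
byte[0]=0x62 cont=0 payload=0x62: varint #1 complete (value=98); reset -> completed=1 acc=0 shift=0
byte[1]=0x0D cont=0 payload=0x0D: varint #2 complete (value=13); reset -> completed=2 acc=0 shift=0
byte[2]=0xC3 cont=1 payload=0x43: acc |= 67<<0 -> completed=2 acc=67 shift=7
byte[3]=0xE3 cont=1 payload=0x63: acc |= 99<<7 -> completed=2 acc=12739 shift=14
byte[4]=0x29 cont=0 payload=0x29: varint #3 complete (value=684483); reset -> completed=3 acc=0 shift=0
byte[5]=0xAA cont=1 payload=0x2A: acc |= 42<<0 -> completed=3 acc=42 shift=7
byte[6]=0x0F cont=0 payload=0x0F: varint #4 complete (value=1962); reset -> completed=4 acc=0 shift=0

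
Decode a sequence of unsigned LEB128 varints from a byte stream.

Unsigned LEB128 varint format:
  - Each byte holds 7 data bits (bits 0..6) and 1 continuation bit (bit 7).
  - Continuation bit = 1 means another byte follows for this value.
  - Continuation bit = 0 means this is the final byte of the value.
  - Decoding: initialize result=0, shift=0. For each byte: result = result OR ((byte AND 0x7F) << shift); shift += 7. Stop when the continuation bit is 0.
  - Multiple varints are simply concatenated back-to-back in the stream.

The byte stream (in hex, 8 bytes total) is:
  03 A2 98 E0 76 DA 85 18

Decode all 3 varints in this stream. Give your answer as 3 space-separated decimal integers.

  byte[0]=0x03 cont=0 payload=0x03=3: acc |= 3<<0 -> acc=3 shift=7 [end]
Varint 1: bytes[0:1] = 03 -> value 3 (1 byte(s))
  byte[1]=0xA2 cont=1 payload=0x22=34: acc |= 34<<0 -> acc=34 shift=7
  byte[2]=0x98 cont=1 payload=0x18=24: acc |= 24<<7 -> acc=3106 shift=14
  byte[3]=0xE0 cont=1 payload=0x60=96: acc |= 96<<14 -> acc=1575970 shift=21
  byte[4]=0x76 cont=0 payload=0x76=118: acc |= 118<<21 -> acc=249039906 shift=28 [end]
Varint 2: bytes[1:5] = A2 98 E0 76 -> value 249039906 (4 byte(s))
  byte[5]=0xDA cont=1 payload=0x5A=90: acc |= 90<<0 -> acc=90 shift=7
  byte[6]=0x85 cont=1 payload=0x05=5: acc |= 5<<7 -> acc=730 shift=14
  byte[7]=0x18 cont=0 payload=0x18=24: acc |= 24<<14 -> acc=393946 shift=21 [end]
Varint 3: bytes[5:8] = DA 85 18 -> value 393946 (3 byte(s))

Answer: 3 249039906 393946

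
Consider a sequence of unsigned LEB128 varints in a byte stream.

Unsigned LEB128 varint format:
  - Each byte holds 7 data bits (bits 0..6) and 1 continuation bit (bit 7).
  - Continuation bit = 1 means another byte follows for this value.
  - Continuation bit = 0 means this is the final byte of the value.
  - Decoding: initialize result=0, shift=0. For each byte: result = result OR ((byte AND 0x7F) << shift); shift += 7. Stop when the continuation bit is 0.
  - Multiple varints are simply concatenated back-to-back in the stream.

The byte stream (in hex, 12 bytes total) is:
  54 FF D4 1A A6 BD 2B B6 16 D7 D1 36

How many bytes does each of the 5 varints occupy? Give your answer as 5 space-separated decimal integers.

Answer: 1 3 3 2 3

Derivation:
  byte[0]=0x54 cont=0 payload=0x54=84: acc |= 84<<0 -> acc=84 shift=7 [end]
Varint 1: bytes[0:1] = 54 -> value 84 (1 byte(s))
  byte[1]=0xFF cont=1 payload=0x7F=127: acc |= 127<<0 -> acc=127 shift=7
  byte[2]=0xD4 cont=1 payload=0x54=84: acc |= 84<<7 -> acc=10879 shift=14
  byte[3]=0x1A cont=0 payload=0x1A=26: acc |= 26<<14 -> acc=436863 shift=21 [end]
Varint 2: bytes[1:4] = FF D4 1A -> value 436863 (3 byte(s))
  byte[4]=0xA6 cont=1 payload=0x26=38: acc |= 38<<0 -> acc=38 shift=7
  byte[5]=0xBD cont=1 payload=0x3D=61: acc |= 61<<7 -> acc=7846 shift=14
  byte[6]=0x2B cont=0 payload=0x2B=43: acc |= 43<<14 -> acc=712358 shift=21 [end]
Varint 3: bytes[4:7] = A6 BD 2B -> value 712358 (3 byte(s))
  byte[7]=0xB6 cont=1 payload=0x36=54: acc |= 54<<0 -> acc=54 shift=7
  byte[8]=0x16 cont=0 payload=0x16=22: acc |= 22<<7 -> acc=2870 shift=14 [end]
Varint 4: bytes[7:9] = B6 16 -> value 2870 (2 byte(s))
  byte[9]=0xD7 cont=1 payload=0x57=87: acc |= 87<<0 -> acc=87 shift=7
  byte[10]=0xD1 cont=1 payload=0x51=81: acc |= 81<<7 -> acc=10455 shift=14
  byte[11]=0x36 cont=0 payload=0x36=54: acc |= 54<<14 -> acc=895191 shift=21 [end]
Varint 5: bytes[9:12] = D7 D1 36 -> value 895191 (3 byte(s))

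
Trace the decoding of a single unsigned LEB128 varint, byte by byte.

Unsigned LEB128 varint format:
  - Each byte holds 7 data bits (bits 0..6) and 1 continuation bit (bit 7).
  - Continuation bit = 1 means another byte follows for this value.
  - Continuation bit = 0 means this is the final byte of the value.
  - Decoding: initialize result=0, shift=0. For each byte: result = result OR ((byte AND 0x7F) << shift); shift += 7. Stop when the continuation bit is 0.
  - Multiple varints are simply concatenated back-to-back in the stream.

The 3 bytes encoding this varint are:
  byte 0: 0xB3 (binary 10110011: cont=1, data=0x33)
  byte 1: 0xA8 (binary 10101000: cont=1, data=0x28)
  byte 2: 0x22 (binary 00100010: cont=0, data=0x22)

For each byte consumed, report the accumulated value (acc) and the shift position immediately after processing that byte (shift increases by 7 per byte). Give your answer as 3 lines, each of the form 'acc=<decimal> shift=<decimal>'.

byte 0=0xB3: payload=0x33=51, contrib = 51<<0 = 51; acc -> 51, shift -> 7
byte 1=0xA8: payload=0x28=40, contrib = 40<<7 = 5120; acc -> 5171, shift -> 14
byte 2=0x22: payload=0x22=34, contrib = 34<<14 = 557056; acc -> 562227, shift -> 21

Answer: acc=51 shift=7
acc=5171 shift=14
acc=562227 shift=21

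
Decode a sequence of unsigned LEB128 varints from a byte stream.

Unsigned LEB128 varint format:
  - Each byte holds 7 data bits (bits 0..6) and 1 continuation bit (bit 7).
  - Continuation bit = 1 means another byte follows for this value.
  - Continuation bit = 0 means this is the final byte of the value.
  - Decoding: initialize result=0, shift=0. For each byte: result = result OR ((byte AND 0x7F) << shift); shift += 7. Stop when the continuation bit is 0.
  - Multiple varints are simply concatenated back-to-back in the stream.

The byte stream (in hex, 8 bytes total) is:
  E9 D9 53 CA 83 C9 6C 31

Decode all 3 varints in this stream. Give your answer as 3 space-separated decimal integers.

  byte[0]=0xE9 cont=1 payload=0x69=105: acc |= 105<<0 -> acc=105 shift=7
  byte[1]=0xD9 cont=1 payload=0x59=89: acc |= 89<<7 -> acc=11497 shift=14
  byte[2]=0x53 cont=0 payload=0x53=83: acc |= 83<<14 -> acc=1371369 shift=21 [end]
Varint 1: bytes[0:3] = E9 D9 53 -> value 1371369 (3 byte(s))
  byte[3]=0xCA cont=1 payload=0x4A=74: acc |= 74<<0 -> acc=74 shift=7
  byte[4]=0x83 cont=1 payload=0x03=3: acc |= 3<<7 -> acc=458 shift=14
  byte[5]=0xC9 cont=1 payload=0x49=73: acc |= 73<<14 -> acc=1196490 shift=21
  byte[6]=0x6C cont=0 payload=0x6C=108: acc |= 108<<21 -> acc=227688906 shift=28 [end]
Varint 2: bytes[3:7] = CA 83 C9 6C -> value 227688906 (4 byte(s))
  byte[7]=0x31 cont=0 payload=0x31=49: acc |= 49<<0 -> acc=49 shift=7 [end]
Varint 3: bytes[7:8] = 31 -> value 49 (1 byte(s))

Answer: 1371369 227688906 49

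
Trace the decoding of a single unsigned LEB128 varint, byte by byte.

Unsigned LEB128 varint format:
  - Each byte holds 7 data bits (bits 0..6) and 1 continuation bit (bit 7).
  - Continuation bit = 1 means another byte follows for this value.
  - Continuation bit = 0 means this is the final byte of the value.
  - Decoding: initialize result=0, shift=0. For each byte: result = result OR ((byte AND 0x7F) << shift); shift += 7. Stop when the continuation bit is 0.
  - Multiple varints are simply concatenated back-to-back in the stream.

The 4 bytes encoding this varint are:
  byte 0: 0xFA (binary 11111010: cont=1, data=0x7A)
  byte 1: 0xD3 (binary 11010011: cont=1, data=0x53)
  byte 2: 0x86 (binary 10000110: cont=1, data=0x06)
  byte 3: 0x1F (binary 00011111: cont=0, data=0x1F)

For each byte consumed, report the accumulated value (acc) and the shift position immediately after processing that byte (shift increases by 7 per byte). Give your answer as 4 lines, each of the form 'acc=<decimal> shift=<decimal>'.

byte 0=0xFA: payload=0x7A=122, contrib = 122<<0 = 122; acc -> 122, shift -> 7
byte 1=0xD3: payload=0x53=83, contrib = 83<<7 = 10624; acc -> 10746, shift -> 14
byte 2=0x86: payload=0x06=6, contrib = 6<<14 = 98304; acc -> 109050, shift -> 21
byte 3=0x1F: payload=0x1F=31, contrib = 31<<21 = 65011712; acc -> 65120762, shift -> 28

Answer: acc=122 shift=7
acc=10746 shift=14
acc=109050 shift=21
acc=65120762 shift=28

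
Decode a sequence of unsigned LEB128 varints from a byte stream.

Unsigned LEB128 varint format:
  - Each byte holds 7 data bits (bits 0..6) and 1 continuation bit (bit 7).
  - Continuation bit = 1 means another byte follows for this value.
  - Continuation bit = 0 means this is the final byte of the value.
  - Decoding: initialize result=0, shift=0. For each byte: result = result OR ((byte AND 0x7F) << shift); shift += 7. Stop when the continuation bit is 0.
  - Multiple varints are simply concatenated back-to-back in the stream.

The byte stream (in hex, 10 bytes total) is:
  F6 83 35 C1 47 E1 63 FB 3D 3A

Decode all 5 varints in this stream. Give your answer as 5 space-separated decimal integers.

  byte[0]=0xF6 cont=1 payload=0x76=118: acc |= 118<<0 -> acc=118 shift=7
  byte[1]=0x83 cont=1 payload=0x03=3: acc |= 3<<7 -> acc=502 shift=14
  byte[2]=0x35 cont=0 payload=0x35=53: acc |= 53<<14 -> acc=868854 shift=21 [end]
Varint 1: bytes[0:3] = F6 83 35 -> value 868854 (3 byte(s))
  byte[3]=0xC1 cont=1 payload=0x41=65: acc |= 65<<0 -> acc=65 shift=7
  byte[4]=0x47 cont=0 payload=0x47=71: acc |= 71<<7 -> acc=9153 shift=14 [end]
Varint 2: bytes[3:5] = C1 47 -> value 9153 (2 byte(s))
  byte[5]=0xE1 cont=1 payload=0x61=97: acc |= 97<<0 -> acc=97 shift=7
  byte[6]=0x63 cont=0 payload=0x63=99: acc |= 99<<7 -> acc=12769 shift=14 [end]
Varint 3: bytes[5:7] = E1 63 -> value 12769 (2 byte(s))
  byte[7]=0xFB cont=1 payload=0x7B=123: acc |= 123<<0 -> acc=123 shift=7
  byte[8]=0x3D cont=0 payload=0x3D=61: acc |= 61<<7 -> acc=7931 shift=14 [end]
Varint 4: bytes[7:9] = FB 3D -> value 7931 (2 byte(s))
  byte[9]=0x3A cont=0 payload=0x3A=58: acc |= 58<<0 -> acc=58 shift=7 [end]
Varint 5: bytes[9:10] = 3A -> value 58 (1 byte(s))

Answer: 868854 9153 12769 7931 58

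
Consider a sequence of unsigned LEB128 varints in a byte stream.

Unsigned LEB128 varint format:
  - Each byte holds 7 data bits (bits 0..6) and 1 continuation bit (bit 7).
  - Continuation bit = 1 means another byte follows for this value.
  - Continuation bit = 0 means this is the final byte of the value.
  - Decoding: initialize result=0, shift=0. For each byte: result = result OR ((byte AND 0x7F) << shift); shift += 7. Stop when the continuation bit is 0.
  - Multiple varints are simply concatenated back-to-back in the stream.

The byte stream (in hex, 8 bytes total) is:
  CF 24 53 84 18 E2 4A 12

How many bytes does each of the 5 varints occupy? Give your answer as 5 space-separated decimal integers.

  byte[0]=0xCF cont=1 payload=0x4F=79: acc |= 79<<0 -> acc=79 shift=7
  byte[1]=0x24 cont=0 payload=0x24=36: acc |= 36<<7 -> acc=4687 shift=14 [end]
Varint 1: bytes[0:2] = CF 24 -> value 4687 (2 byte(s))
  byte[2]=0x53 cont=0 payload=0x53=83: acc |= 83<<0 -> acc=83 shift=7 [end]
Varint 2: bytes[2:3] = 53 -> value 83 (1 byte(s))
  byte[3]=0x84 cont=1 payload=0x04=4: acc |= 4<<0 -> acc=4 shift=7
  byte[4]=0x18 cont=0 payload=0x18=24: acc |= 24<<7 -> acc=3076 shift=14 [end]
Varint 3: bytes[3:5] = 84 18 -> value 3076 (2 byte(s))
  byte[5]=0xE2 cont=1 payload=0x62=98: acc |= 98<<0 -> acc=98 shift=7
  byte[6]=0x4A cont=0 payload=0x4A=74: acc |= 74<<7 -> acc=9570 shift=14 [end]
Varint 4: bytes[5:7] = E2 4A -> value 9570 (2 byte(s))
  byte[7]=0x12 cont=0 payload=0x12=18: acc |= 18<<0 -> acc=18 shift=7 [end]
Varint 5: bytes[7:8] = 12 -> value 18 (1 byte(s))

Answer: 2 1 2 2 1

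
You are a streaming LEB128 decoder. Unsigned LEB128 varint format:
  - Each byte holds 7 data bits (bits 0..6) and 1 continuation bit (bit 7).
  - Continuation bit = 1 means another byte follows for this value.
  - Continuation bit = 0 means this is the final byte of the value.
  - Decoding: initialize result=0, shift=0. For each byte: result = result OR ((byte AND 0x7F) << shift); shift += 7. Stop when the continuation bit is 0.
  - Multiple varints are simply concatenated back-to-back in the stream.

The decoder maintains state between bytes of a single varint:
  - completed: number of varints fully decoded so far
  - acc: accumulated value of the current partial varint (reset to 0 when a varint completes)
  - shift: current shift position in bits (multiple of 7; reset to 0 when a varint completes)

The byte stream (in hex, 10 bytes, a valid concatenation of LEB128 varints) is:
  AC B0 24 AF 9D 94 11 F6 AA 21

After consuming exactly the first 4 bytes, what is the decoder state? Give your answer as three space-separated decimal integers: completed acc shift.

Answer: 1 47 7

Derivation:
byte[0]=0xAC cont=1 payload=0x2C: acc |= 44<<0 -> completed=0 acc=44 shift=7
byte[1]=0xB0 cont=1 payload=0x30: acc |= 48<<7 -> completed=0 acc=6188 shift=14
byte[2]=0x24 cont=0 payload=0x24: varint #1 complete (value=596012); reset -> completed=1 acc=0 shift=0
byte[3]=0xAF cont=1 payload=0x2F: acc |= 47<<0 -> completed=1 acc=47 shift=7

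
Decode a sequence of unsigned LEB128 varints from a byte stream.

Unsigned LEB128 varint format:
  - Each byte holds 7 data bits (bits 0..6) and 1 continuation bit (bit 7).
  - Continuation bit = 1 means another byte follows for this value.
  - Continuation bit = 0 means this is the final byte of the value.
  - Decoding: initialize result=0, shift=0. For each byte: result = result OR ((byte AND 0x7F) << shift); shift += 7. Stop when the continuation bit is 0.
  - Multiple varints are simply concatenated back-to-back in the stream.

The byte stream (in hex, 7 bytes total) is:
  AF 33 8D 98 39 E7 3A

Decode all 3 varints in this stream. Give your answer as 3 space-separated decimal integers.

  byte[0]=0xAF cont=1 payload=0x2F=47: acc |= 47<<0 -> acc=47 shift=7
  byte[1]=0x33 cont=0 payload=0x33=51: acc |= 51<<7 -> acc=6575 shift=14 [end]
Varint 1: bytes[0:2] = AF 33 -> value 6575 (2 byte(s))
  byte[2]=0x8D cont=1 payload=0x0D=13: acc |= 13<<0 -> acc=13 shift=7
  byte[3]=0x98 cont=1 payload=0x18=24: acc |= 24<<7 -> acc=3085 shift=14
  byte[4]=0x39 cont=0 payload=0x39=57: acc |= 57<<14 -> acc=936973 shift=21 [end]
Varint 2: bytes[2:5] = 8D 98 39 -> value 936973 (3 byte(s))
  byte[5]=0xE7 cont=1 payload=0x67=103: acc |= 103<<0 -> acc=103 shift=7
  byte[6]=0x3A cont=0 payload=0x3A=58: acc |= 58<<7 -> acc=7527 shift=14 [end]
Varint 3: bytes[5:7] = E7 3A -> value 7527 (2 byte(s))

Answer: 6575 936973 7527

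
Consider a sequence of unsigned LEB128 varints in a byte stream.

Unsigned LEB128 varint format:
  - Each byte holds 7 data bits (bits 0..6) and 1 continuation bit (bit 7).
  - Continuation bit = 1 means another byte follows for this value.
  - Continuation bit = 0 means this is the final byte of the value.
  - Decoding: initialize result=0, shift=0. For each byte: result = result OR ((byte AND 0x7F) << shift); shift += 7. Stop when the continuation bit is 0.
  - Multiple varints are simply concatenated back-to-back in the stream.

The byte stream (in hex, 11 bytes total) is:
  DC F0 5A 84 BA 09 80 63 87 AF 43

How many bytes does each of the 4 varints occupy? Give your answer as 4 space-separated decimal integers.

Answer: 3 3 2 3

Derivation:
  byte[0]=0xDC cont=1 payload=0x5C=92: acc |= 92<<0 -> acc=92 shift=7
  byte[1]=0xF0 cont=1 payload=0x70=112: acc |= 112<<7 -> acc=14428 shift=14
  byte[2]=0x5A cont=0 payload=0x5A=90: acc |= 90<<14 -> acc=1488988 shift=21 [end]
Varint 1: bytes[0:3] = DC F0 5A -> value 1488988 (3 byte(s))
  byte[3]=0x84 cont=1 payload=0x04=4: acc |= 4<<0 -> acc=4 shift=7
  byte[4]=0xBA cont=1 payload=0x3A=58: acc |= 58<<7 -> acc=7428 shift=14
  byte[5]=0x09 cont=0 payload=0x09=9: acc |= 9<<14 -> acc=154884 shift=21 [end]
Varint 2: bytes[3:6] = 84 BA 09 -> value 154884 (3 byte(s))
  byte[6]=0x80 cont=1 payload=0x00=0: acc |= 0<<0 -> acc=0 shift=7
  byte[7]=0x63 cont=0 payload=0x63=99: acc |= 99<<7 -> acc=12672 shift=14 [end]
Varint 3: bytes[6:8] = 80 63 -> value 12672 (2 byte(s))
  byte[8]=0x87 cont=1 payload=0x07=7: acc |= 7<<0 -> acc=7 shift=7
  byte[9]=0xAF cont=1 payload=0x2F=47: acc |= 47<<7 -> acc=6023 shift=14
  byte[10]=0x43 cont=0 payload=0x43=67: acc |= 67<<14 -> acc=1103751 shift=21 [end]
Varint 4: bytes[8:11] = 87 AF 43 -> value 1103751 (3 byte(s))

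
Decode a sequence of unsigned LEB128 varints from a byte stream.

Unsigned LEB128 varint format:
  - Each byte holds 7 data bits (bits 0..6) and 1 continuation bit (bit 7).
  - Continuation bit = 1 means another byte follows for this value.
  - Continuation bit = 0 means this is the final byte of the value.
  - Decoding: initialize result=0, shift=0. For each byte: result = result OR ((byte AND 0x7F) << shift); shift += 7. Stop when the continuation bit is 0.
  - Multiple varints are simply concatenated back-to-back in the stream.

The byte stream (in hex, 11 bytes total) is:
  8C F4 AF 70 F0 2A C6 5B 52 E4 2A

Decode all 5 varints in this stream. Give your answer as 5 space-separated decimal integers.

Answer: 235665932 5488 11718 82 5476

Derivation:
  byte[0]=0x8C cont=1 payload=0x0C=12: acc |= 12<<0 -> acc=12 shift=7
  byte[1]=0xF4 cont=1 payload=0x74=116: acc |= 116<<7 -> acc=14860 shift=14
  byte[2]=0xAF cont=1 payload=0x2F=47: acc |= 47<<14 -> acc=784908 shift=21
  byte[3]=0x70 cont=0 payload=0x70=112: acc |= 112<<21 -> acc=235665932 shift=28 [end]
Varint 1: bytes[0:4] = 8C F4 AF 70 -> value 235665932 (4 byte(s))
  byte[4]=0xF0 cont=1 payload=0x70=112: acc |= 112<<0 -> acc=112 shift=7
  byte[5]=0x2A cont=0 payload=0x2A=42: acc |= 42<<7 -> acc=5488 shift=14 [end]
Varint 2: bytes[4:6] = F0 2A -> value 5488 (2 byte(s))
  byte[6]=0xC6 cont=1 payload=0x46=70: acc |= 70<<0 -> acc=70 shift=7
  byte[7]=0x5B cont=0 payload=0x5B=91: acc |= 91<<7 -> acc=11718 shift=14 [end]
Varint 3: bytes[6:8] = C6 5B -> value 11718 (2 byte(s))
  byte[8]=0x52 cont=0 payload=0x52=82: acc |= 82<<0 -> acc=82 shift=7 [end]
Varint 4: bytes[8:9] = 52 -> value 82 (1 byte(s))
  byte[9]=0xE4 cont=1 payload=0x64=100: acc |= 100<<0 -> acc=100 shift=7
  byte[10]=0x2A cont=0 payload=0x2A=42: acc |= 42<<7 -> acc=5476 shift=14 [end]
Varint 5: bytes[9:11] = E4 2A -> value 5476 (2 byte(s))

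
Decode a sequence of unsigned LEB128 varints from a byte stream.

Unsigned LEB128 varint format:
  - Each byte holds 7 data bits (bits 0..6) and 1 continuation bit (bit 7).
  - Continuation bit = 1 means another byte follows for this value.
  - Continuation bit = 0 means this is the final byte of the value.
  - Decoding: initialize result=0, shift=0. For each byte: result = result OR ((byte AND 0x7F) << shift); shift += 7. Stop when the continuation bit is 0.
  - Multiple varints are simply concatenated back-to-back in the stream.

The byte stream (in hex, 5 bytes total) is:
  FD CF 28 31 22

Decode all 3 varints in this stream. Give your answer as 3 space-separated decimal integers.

Answer: 665597 49 34

Derivation:
  byte[0]=0xFD cont=1 payload=0x7D=125: acc |= 125<<0 -> acc=125 shift=7
  byte[1]=0xCF cont=1 payload=0x4F=79: acc |= 79<<7 -> acc=10237 shift=14
  byte[2]=0x28 cont=0 payload=0x28=40: acc |= 40<<14 -> acc=665597 shift=21 [end]
Varint 1: bytes[0:3] = FD CF 28 -> value 665597 (3 byte(s))
  byte[3]=0x31 cont=0 payload=0x31=49: acc |= 49<<0 -> acc=49 shift=7 [end]
Varint 2: bytes[3:4] = 31 -> value 49 (1 byte(s))
  byte[4]=0x22 cont=0 payload=0x22=34: acc |= 34<<0 -> acc=34 shift=7 [end]
Varint 3: bytes[4:5] = 22 -> value 34 (1 byte(s))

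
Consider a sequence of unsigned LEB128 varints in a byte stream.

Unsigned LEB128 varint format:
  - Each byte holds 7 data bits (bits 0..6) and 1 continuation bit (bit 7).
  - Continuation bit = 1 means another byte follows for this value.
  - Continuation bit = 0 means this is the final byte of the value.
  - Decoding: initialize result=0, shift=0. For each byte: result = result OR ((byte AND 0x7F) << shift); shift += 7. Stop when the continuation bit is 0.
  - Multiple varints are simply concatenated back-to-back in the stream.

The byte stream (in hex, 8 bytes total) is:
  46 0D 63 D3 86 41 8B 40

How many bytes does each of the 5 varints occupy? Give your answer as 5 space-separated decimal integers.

Answer: 1 1 1 3 2

Derivation:
  byte[0]=0x46 cont=0 payload=0x46=70: acc |= 70<<0 -> acc=70 shift=7 [end]
Varint 1: bytes[0:1] = 46 -> value 70 (1 byte(s))
  byte[1]=0x0D cont=0 payload=0x0D=13: acc |= 13<<0 -> acc=13 shift=7 [end]
Varint 2: bytes[1:2] = 0D -> value 13 (1 byte(s))
  byte[2]=0x63 cont=0 payload=0x63=99: acc |= 99<<0 -> acc=99 shift=7 [end]
Varint 3: bytes[2:3] = 63 -> value 99 (1 byte(s))
  byte[3]=0xD3 cont=1 payload=0x53=83: acc |= 83<<0 -> acc=83 shift=7
  byte[4]=0x86 cont=1 payload=0x06=6: acc |= 6<<7 -> acc=851 shift=14
  byte[5]=0x41 cont=0 payload=0x41=65: acc |= 65<<14 -> acc=1065811 shift=21 [end]
Varint 4: bytes[3:6] = D3 86 41 -> value 1065811 (3 byte(s))
  byte[6]=0x8B cont=1 payload=0x0B=11: acc |= 11<<0 -> acc=11 shift=7
  byte[7]=0x40 cont=0 payload=0x40=64: acc |= 64<<7 -> acc=8203 shift=14 [end]
Varint 5: bytes[6:8] = 8B 40 -> value 8203 (2 byte(s))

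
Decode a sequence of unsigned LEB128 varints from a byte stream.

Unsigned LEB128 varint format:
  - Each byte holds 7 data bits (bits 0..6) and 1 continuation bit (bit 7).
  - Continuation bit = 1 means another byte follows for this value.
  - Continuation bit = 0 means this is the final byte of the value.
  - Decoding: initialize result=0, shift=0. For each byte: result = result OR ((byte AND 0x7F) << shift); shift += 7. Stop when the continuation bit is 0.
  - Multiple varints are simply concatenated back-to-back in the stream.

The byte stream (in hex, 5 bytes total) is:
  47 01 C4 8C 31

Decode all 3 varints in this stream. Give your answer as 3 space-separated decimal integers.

  byte[0]=0x47 cont=0 payload=0x47=71: acc |= 71<<0 -> acc=71 shift=7 [end]
Varint 1: bytes[0:1] = 47 -> value 71 (1 byte(s))
  byte[1]=0x01 cont=0 payload=0x01=1: acc |= 1<<0 -> acc=1 shift=7 [end]
Varint 2: bytes[1:2] = 01 -> value 1 (1 byte(s))
  byte[2]=0xC4 cont=1 payload=0x44=68: acc |= 68<<0 -> acc=68 shift=7
  byte[3]=0x8C cont=1 payload=0x0C=12: acc |= 12<<7 -> acc=1604 shift=14
  byte[4]=0x31 cont=0 payload=0x31=49: acc |= 49<<14 -> acc=804420 shift=21 [end]
Varint 3: bytes[2:5] = C4 8C 31 -> value 804420 (3 byte(s))

Answer: 71 1 804420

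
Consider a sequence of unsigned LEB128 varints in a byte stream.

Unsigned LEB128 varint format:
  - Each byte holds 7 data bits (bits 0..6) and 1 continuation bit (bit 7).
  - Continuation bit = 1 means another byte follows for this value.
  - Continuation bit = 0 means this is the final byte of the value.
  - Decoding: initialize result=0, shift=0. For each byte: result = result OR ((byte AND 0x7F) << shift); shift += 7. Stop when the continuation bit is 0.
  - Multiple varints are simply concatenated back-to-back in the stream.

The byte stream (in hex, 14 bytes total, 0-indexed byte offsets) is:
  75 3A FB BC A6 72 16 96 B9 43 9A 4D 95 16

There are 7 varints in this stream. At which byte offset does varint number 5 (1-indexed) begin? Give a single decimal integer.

Answer: 7

Derivation:
  byte[0]=0x75 cont=0 payload=0x75=117: acc |= 117<<0 -> acc=117 shift=7 [end]
Varint 1: bytes[0:1] = 75 -> value 117 (1 byte(s))
  byte[1]=0x3A cont=0 payload=0x3A=58: acc |= 58<<0 -> acc=58 shift=7 [end]
Varint 2: bytes[1:2] = 3A -> value 58 (1 byte(s))
  byte[2]=0xFB cont=1 payload=0x7B=123: acc |= 123<<0 -> acc=123 shift=7
  byte[3]=0xBC cont=1 payload=0x3C=60: acc |= 60<<7 -> acc=7803 shift=14
  byte[4]=0xA6 cont=1 payload=0x26=38: acc |= 38<<14 -> acc=630395 shift=21
  byte[5]=0x72 cont=0 payload=0x72=114: acc |= 114<<21 -> acc=239705723 shift=28 [end]
Varint 3: bytes[2:6] = FB BC A6 72 -> value 239705723 (4 byte(s))
  byte[6]=0x16 cont=0 payload=0x16=22: acc |= 22<<0 -> acc=22 shift=7 [end]
Varint 4: bytes[6:7] = 16 -> value 22 (1 byte(s))
  byte[7]=0x96 cont=1 payload=0x16=22: acc |= 22<<0 -> acc=22 shift=7
  byte[8]=0xB9 cont=1 payload=0x39=57: acc |= 57<<7 -> acc=7318 shift=14
  byte[9]=0x43 cont=0 payload=0x43=67: acc |= 67<<14 -> acc=1105046 shift=21 [end]
Varint 5: bytes[7:10] = 96 B9 43 -> value 1105046 (3 byte(s))
  byte[10]=0x9A cont=1 payload=0x1A=26: acc |= 26<<0 -> acc=26 shift=7
  byte[11]=0x4D cont=0 payload=0x4D=77: acc |= 77<<7 -> acc=9882 shift=14 [end]
Varint 6: bytes[10:12] = 9A 4D -> value 9882 (2 byte(s))
  byte[12]=0x95 cont=1 payload=0x15=21: acc |= 21<<0 -> acc=21 shift=7
  byte[13]=0x16 cont=0 payload=0x16=22: acc |= 22<<7 -> acc=2837 shift=14 [end]
Varint 7: bytes[12:14] = 95 16 -> value 2837 (2 byte(s))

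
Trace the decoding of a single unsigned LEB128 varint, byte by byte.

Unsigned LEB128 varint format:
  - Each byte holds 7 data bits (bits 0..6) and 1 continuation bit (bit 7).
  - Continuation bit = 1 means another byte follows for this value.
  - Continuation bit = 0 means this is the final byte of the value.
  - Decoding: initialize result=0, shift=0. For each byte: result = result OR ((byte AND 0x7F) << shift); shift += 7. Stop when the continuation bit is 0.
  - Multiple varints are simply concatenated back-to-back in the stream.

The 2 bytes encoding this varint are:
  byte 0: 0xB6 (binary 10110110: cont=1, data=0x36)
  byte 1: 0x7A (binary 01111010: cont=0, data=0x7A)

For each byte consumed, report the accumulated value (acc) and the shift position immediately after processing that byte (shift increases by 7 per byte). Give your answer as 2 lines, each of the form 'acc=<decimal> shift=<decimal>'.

byte 0=0xB6: payload=0x36=54, contrib = 54<<0 = 54; acc -> 54, shift -> 7
byte 1=0x7A: payload=0x7A=122, contrib = 122<<7 = 15616; acc -> 15670, shift -> 14

Answer: acc=54 shift=7
acc=15670 shift=14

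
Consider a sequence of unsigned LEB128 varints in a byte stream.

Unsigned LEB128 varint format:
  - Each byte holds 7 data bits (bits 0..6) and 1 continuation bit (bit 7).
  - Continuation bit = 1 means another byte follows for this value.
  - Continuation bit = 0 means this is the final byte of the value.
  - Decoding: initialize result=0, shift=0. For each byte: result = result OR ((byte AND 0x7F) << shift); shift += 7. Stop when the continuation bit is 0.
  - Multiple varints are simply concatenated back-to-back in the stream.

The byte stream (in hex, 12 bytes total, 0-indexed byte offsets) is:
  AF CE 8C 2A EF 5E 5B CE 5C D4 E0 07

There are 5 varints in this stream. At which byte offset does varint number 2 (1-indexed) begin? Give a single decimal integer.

  byte[0]=0xAF cont=1 payload=0x2F=47: acc |= 47<<0 -> acc=47 shift=7
  byte[1]=0xCE cont=1 payload=0x4E=78: acc |= 78<<7 -> acc=10031 shift=14
  byte[2]=0x8C cont=1 payload=0x0C=12: acc |= 12<<14 -> acc=206639 shift=21
  byte[3]=0x2A cont=0 payload=0x2A=42: acc |= 42<<21 -> acc=88287023 shift=28 [end]
Varint 1: bytes[0:4] = AF CE 8C 2A -> value 88287023 (4 byte(s))
  byte[4]=0xEF cont=1 payload=0x6F=111: acc |= 111<<0 -> acc=111 shift=7
  byte[5]=0x5E cont=0 payload=0x5E=94: acc |= 94<<7 -> acc=12143 shift=14 [end]
Varint 2: bytes[4:6] = EF 5E -> value 12143 (2 byte(s))
  byte[6]=0x5B cont=0 payload=0x5B=91: acc |= 91<<0 -> acc=91 shift=7 [end]
Varint 3: bytes[6:7] = 5B -> value 91 (1 byte(s))
  byte[7]=0xCE cont=1 payload=0x4E=78: acc |= 78<<0 -> acc=78 shift=7
  byte[8]=0x5C cont=0 payload=0x5C=92: acc |= 92<<7 -> acc=11854 shift=14 [end]
Varint 4: bytes[7:9] = CE 5C -> value 11854 (2 byte(s))
  byte[9]=0xD4 cont=1 payload=0x54=84: acc |= 84<<0 -> acc=84 shift=7
  byte[10]=0xE0 cont=1 payload=0x60=96: acc |= 96<<7 -> acc=12372 shift=14
  byte[11]=0x07 cont=0 payload=0x07=7: acc |= 7<<14 -> acc=127060 shift=21 [end]
Varint 5: bytes[9:12] = D4 E0 07 -> value 127060 (3 byte(s))

Answer: 4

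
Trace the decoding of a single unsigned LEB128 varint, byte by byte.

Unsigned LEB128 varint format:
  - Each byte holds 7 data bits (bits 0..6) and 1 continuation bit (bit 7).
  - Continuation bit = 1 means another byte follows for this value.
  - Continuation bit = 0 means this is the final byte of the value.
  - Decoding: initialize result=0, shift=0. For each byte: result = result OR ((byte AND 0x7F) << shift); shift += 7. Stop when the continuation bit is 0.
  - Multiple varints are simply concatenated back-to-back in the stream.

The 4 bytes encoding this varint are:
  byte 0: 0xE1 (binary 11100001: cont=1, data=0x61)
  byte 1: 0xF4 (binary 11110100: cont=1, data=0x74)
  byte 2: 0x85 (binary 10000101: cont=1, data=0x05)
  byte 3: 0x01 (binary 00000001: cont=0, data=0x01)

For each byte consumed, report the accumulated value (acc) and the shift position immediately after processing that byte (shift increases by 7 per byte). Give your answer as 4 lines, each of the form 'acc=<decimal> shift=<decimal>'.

Answer: acc=97 shift=7
acc=14945 shift=14
acc=96865 shift=21
acc=2194017 shift=28

Derivation:
byte 0=0xE1: payload=0x61=97, contrib = 97<<0 = 97; acc -> 97, shift -> 7
byte 1=0xF4: payload=0x74=116, contrib = 116<<7 = 14848; acc -> 14945, shift -> 14
byte 2=0x85: payload=0x05=5, contrib = 5<<14 = 81920; acc -> 96865, shift -> 21
byte 3=0x01: payload=0x01=1, contrib = 1<<21 = 2097152; acc -> 2194017, shift -> 28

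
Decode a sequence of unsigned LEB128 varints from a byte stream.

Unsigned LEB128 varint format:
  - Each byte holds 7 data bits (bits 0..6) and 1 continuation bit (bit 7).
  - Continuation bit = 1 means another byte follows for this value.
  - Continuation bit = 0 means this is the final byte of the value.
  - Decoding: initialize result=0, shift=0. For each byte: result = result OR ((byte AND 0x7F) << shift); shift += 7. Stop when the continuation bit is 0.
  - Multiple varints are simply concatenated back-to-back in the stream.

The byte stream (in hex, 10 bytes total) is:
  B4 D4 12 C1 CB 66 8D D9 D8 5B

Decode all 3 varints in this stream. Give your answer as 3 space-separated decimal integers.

Answer: 305716 1680833 192294029

Derivation:
  byte[0]=0xB4 cont=1 payload=0x34=52: acc |= 52<<0 -> acc=52 shift=7
  byte[1]=0xD4 cont=1 payload=0x54=84: acc |= 84<<7 -> acc=10804 shift=14
  byte[2]=0x12 cont=0 payload=0x12=18: acc |= 18<<14 -> acc=305716 shift=21 [end]
Varint 1: bytes[0:3] = B4 D4 12 -> value 305716 (3 byte(s))
  byte[3]=0xC1 cont=1 payload=0x41=65: acc |= 65<<0 -> acc=65 shift=7
  byte[4]=0xCB cont=1 payload=0x4B=75: acc |= 75<<7 -> acc=9665 shift=14
  byte[5]=0x66 cont=0 payload=0x66=102: acc |= 102<<14 -> acc=1680833 shift=21 [end]
Varint 2: bytes[3:6] = C1 CB 66 -> value 1680833 (3 byte(s))
  byte[6]=0x8D cont=1 payload=0x0D=13: acc |= 13<<0 -> acc=13 shift=7
  byte[7]=0xD9 cont=1 payload=0x59=89: acc |= 89<<7 -> acc=11405 shift=14
  byte[8]=0xD8 cont=1 payload=0x58=88: acc |= 88<<14 -> acc=1453197 shift=21
  byte[9]=0x5B cont=0 payload=0x5B=91: acc |= 91<<21 -> acc=192294029 shift=28 [end]
Varint 3: bytes[6:10] = 8D D9 D8 5B -> value 192294029 (4 byte(s))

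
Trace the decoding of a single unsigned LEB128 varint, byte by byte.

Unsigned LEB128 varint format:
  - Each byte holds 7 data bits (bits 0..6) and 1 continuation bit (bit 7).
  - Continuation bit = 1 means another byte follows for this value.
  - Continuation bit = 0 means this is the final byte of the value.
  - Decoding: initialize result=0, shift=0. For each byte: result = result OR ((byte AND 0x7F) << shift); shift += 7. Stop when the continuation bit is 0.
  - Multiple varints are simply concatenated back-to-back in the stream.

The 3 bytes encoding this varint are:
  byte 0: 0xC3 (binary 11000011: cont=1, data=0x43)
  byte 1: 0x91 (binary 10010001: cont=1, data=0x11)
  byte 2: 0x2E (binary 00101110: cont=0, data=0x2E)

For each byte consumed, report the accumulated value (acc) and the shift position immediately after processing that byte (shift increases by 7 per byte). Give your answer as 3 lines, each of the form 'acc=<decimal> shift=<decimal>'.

Answer: acc=67 shift=7
acc=2243 shift=14
acc=755907 shift=21

Derivation:
byte 0=0xC3: payload=0x43=67, contrib = 67<<0 = 67; acc -> 67, shift -> 7
byte 1=0x91: payload=0x11=17, contrib = 17<<7 = 2176; acc -> 2243, shift -> 14
byte 2=0x2E: payload=0x2E=46, contrib = 46<<14 = 753664; acc -> 755907, shift -> 21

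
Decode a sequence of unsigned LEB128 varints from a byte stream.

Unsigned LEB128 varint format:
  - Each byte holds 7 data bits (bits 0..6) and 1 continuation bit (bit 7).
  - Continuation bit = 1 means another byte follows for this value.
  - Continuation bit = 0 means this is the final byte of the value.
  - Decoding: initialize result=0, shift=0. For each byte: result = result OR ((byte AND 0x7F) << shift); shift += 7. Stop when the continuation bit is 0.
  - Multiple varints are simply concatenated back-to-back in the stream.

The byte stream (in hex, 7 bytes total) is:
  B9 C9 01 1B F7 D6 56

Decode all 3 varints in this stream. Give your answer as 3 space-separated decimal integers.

  byte[0]=0xB9 cont=1 payload=0x39=57: acc |= 57<<0 -> acc=57 shift=7
  byte[1]=0xC9 cont=1 payload=0x49=73: acc |= 73<<7 -> acc=9401 shift=14
  byte[2]=0x01 cont=0 payload=0x01=1: acc |= 1<<14 -> acc=25785 shift=21 [end]
Varint 1: bytes[0:3] = B9 C9 01 -> value 25785 (3 byte(s))
  byte[3]=0x1B cont=0 payload=0x1B=27: acc |= 27<<0 -> acc=27 shift=7 [end]
Varint 2: bytes[3:4] = 1B -> value 27 (1 byte(s))
  byte[4]=0xF7 cont=1 payload=0x77=119: acc |= 119<<0 -> acc=119 shift=7
  byte[5]=0xD6 cont=1 payload=0x56=86: acc |= 86<<7 -> acc=11127 shift=14
  byte[6]=0x56 cont=0 payload=0x56=86: acc |= 86<<14 -> acc=1420151 shift=21 [end]
Varint 3: bytes[4:7] = F7 D6 56 -> value 1420151 (3 byte(s))

Answer: 25785 27 1420151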